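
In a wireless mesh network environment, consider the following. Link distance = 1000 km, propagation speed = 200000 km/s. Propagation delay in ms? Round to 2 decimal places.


Given: distance = 1000 km, speed = 200000 km/s
Delay = distance / speed = 1000 / 200000 seconds
Delay in ms = 1000 * 1000 / 200000
Delay = 5.0000 ms
Rounded to 2 dp = 5.00 ms

5.00


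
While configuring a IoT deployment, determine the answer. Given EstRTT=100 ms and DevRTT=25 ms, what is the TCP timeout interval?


Given: EstRTT = 100 ms, DevRTT = 25 ms
Timeout = EstRTT + 4 * DevRTT
4 * DevRTT = 4 * 25 = 100
Timeout = 100 + 100 = 200 ms

200


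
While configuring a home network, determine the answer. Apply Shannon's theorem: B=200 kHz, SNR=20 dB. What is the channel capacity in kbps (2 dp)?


Given: B = 200 kHz, SNR = 20 dB
SNR linear = 10^(20/10) = 100
1 + SNR = 101
log2(101) = 6.6582114828
C = 200 * 1000 * 6.6582114828 = 1331642.2966 bps
C = 1331.642297 kbps -> 1331.64 kbps (2 dp)

1331.64


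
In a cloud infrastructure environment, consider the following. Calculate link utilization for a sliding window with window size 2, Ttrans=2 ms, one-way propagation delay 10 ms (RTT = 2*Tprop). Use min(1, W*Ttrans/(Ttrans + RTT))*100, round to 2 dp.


Given: W = 2, Ttrans = 2 ms, RTT = 20 ms (= 2 * Tprop, Tprop = 10 ms)
Cycle time = Ttrans + RTT = 2 + 20 = 22 ms (first packet sent until its ACK returns)
W * Ttrans = 2 * 2 = 4 ms of sending per cycle
W * Ttrans / (Ttrans + RTT) = 4 / 22 = 0.181818
U = min(1, 0.181818) = 0.181818
U% = 18.18%

18.18


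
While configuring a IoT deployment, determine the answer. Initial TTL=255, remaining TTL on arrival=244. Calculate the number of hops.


Given: initial TTL = 255, received TTL = 244
Hops = initial TTL - received TTL
Hops = 255 - 244 = 11

11


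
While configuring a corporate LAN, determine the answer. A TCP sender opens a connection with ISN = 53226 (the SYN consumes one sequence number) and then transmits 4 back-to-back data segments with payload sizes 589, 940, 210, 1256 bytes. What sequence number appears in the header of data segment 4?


The SYN occupies sequence number ISN = 53226, so the first data byte is ISN + 1 = 53227.
SEQ of data segment i = (ISN + 1) + sum of payload sizes of segments 1..i-1.
Segment 1: SEQ = 53227, payload = 589 bytes
Segment 2: SEQ = 53816, payload = 940 bytes
Segment 3: SEQ = 54756, payload = 210 bytes
Segment 4: SEQ = 54966, payload = 1256 bytes
SEQ of segment 4 = 53227 + 589 + 940 + 210 = 54966

54966


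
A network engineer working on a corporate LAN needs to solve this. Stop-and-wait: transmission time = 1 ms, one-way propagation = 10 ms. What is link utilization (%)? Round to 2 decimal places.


Given: Ttrans = 1 ms, Tprop = 10 ms
RTT = 2 * Tprop = 2 * 10 = 20 ms
U = Ttrans / (Ttrans + RTT)
U = 1 / (1 + 20)
U = 1 / 21 = 0.047619
U% = 4.76%

4.76


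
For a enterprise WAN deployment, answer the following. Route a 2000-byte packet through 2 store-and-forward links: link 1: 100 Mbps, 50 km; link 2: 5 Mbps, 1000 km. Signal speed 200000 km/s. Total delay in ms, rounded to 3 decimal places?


Packet = 2000 bytes = 16000 bits. Store-and-forward: sum (t_trans + t_prop) per link.
Link 1: t_trans = 16000/(100*10^6) s = 0.1600 ms; t_prop = 50/200000 s = 0.2500 ms; subtotal = 0.4100 ms
Link 2: t_trans = 16000/(5*10^6) s = 3.2000 ms; t_prop = 1000/200000 s = 5.0000 ms; subtotal = 8.2000 ms
End-to-end = 0.4100 + 8.2000 = 8.6100 ms -> 8.610 ms (3 dp)

8.610


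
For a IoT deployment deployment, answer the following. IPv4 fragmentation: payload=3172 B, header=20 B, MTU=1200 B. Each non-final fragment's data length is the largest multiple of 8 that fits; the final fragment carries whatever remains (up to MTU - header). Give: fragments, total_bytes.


Max data per non-final fragment = floor((MTU - header)/8)*8 = floor((1200 - 20)/8)*8 = floor(1180/8)*8 = 1176 B
Final fragment needs no 8-byte alignment: it can carry up to MTU - header = 1180 B
Non-final fragments needed = ceil((payload - 1180) / 1176) = ceil(1992/1176) = ceil(1.6939) = 2
Number of fragments = 2 + 1 = 3
Fragment sizes (data): 2 * 1176 B + 820 B (last, 820 <= 1180 OK)
Total bytes sent = payload + n_frags * header = 3172 + 3*20 = 3172 + 60 = 3232 B

3, 3232


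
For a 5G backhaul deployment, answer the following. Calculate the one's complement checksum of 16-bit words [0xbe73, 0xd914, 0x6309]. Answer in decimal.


Given words: [0xbe73, 0xd914, 0x6309]
Step 1: Sum all words
Raw sum = 48755 + 55572 + 25353 = 129680
Step 2: Fold carry: (64144 + 1) = 64145
One's complement = ~64145 & 0xFFFF = 1390

1390


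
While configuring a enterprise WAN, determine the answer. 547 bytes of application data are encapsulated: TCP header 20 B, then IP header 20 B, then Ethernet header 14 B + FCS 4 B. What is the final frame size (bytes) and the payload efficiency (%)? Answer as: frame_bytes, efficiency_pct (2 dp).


TCP segment = 547 + 20 = 567 B
IP packet = 567 + 20 = 587 B
Ethernet frame = 587 + 14 + 4 = 605 B
Efficiency = app / frame = 547 / 605 = 0.904132 = 90.4132% -> 90.41% (2 dp)

605, 90.41


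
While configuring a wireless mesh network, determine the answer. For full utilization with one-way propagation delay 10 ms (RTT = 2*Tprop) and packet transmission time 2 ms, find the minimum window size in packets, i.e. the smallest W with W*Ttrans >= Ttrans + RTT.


Given: Ttrans = 2 ms, RTT = 20 ms (= 2 * Tprop, Tprop = 10 ms)
Time until first ACK returns = Ttrans + RTT = 2 + 20 = 22 ms
Need W * Ttrans >= Ttrans + RTT  ->  W >= (Ttrans + RTT) / Ttrans
(Ttrans + RTT) / Ttrans = 22 / 2 = 11
W_min = ceil(11) = 11

11


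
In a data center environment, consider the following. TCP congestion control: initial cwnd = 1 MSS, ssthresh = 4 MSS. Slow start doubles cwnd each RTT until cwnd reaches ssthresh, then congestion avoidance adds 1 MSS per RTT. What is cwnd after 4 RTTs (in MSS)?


RTT 0: cwnd = 1 MSS (initial)
RTT 1: cwnd = 2 MSS (slow start, doubled)
RTT 2: cwnd = 4 MSS (slow start, doubled)
RTT 3: cwnd = 5 MSS (congestion avoidance, +1)
RTT 4: cwnd = 6 MSS (congestion avoidance, +1)

6


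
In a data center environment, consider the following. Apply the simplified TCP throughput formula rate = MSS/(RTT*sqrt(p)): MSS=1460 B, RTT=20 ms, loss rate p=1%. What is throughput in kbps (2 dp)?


Given: MSS = 1460 bytes, RTT = 20 ms, loss = 1%
RTT in seconds = 20 / 1000 = 0.02
Loss rate = 1% = 0.01
sqrt(loss) = sqrt(0.01) = 0.1
Throughput (bytes/s) = 1460 / (0.02 * 0.1) = 730000.0000
Throughput (kbps) = 730000.0000 * 8 / 1000 = 5840.000000 -> 5840.00 kbps (2 dp)

5840.00


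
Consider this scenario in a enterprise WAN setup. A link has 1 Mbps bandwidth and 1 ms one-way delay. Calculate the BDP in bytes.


Given: bandwidth = 1 Mbps, delay = 1 ms
BDP in bits = 1 * 10^6 * 1 / 1000
BDP in bits = 1000
BDP in bytes = 1000 / 8 = 125

125


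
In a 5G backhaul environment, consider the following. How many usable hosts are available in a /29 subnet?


Given: subnet mask /29
Host bits = 32 - 29 = 3
Total addresses = 2^3 = 8
Usable hosts = 8 - 2 (network + broadcast) = 6

6


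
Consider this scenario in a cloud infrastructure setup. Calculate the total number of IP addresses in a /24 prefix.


Given: CIDR prefix /24
Host bits = 32 - 24 = 8
Total addresses = 2^8 = 256

256


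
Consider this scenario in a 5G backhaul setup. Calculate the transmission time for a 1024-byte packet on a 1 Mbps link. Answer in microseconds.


Given: packet = 1024 bytes, bandwidth = 1 Mbps
Packet in bits = 1024 * 8 = 8192 bits
Bandwidth = 1 * 10^6 = 1000000 bps
Time = 8192 / 1000000 seconds
Time in us = 8192 * 10^6 / 1000000 = 8192

8192


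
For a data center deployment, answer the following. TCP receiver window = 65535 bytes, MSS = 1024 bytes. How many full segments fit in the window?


Given: RWND = 65535 bytes, MSS = 1024 bytes
Full segments = floor(RWND / MSS)
Full segments = floor(65535 / 1024)
Full segments = floor(63.999) = 63

63


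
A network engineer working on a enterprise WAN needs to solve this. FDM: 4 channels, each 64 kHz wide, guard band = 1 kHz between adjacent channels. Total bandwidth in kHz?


Given: 4 channels, 64 kHz each, guard = 1 kHz
Channel bandwidth = 4 * 64 = 256 kHz
Guard bands = 3 gaps * 1 kHz = 3 kHz
Total = 256 + 3 = 259 kHz

259


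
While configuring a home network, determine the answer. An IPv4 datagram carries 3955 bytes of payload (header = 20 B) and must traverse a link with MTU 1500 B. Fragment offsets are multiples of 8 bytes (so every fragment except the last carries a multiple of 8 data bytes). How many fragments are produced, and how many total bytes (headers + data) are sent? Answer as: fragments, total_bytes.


Max data per non-final fragment = floor((MTU - header)/8)*8 = floor((1500 - 20)/8)*8 = floor(1480/8)*8 = 1480 B
Final fragment needs no 8-byte alignment: it can carry up to MTU - header = 1480 B
Non-final fragments needed = ceil((payload - 1480) / 1480) = ceil(2475/1480) = ceil(1.6723) = 2
Number of fragments = 2 + 1 = 3
Fragment sizes (data): 2 * 1480 B + 995 B (last, 995 <= 1480 OK)
Total bytes sent = payload + n_frags * header = 3955 + 3*20 = 3955 + 60 = 4015 B

3, 4015


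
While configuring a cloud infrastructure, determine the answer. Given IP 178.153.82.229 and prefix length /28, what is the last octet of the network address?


Given: IP = 178.153.82.229, prefix = /28
Subnet mask = 255.255.255.240
Last octet of IP: 229
Last octet of mask: 240
Network last octet = 229 AND 240 = 224

224


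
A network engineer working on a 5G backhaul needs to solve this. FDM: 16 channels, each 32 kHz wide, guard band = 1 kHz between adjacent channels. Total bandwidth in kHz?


Given: 16 channels, 32 kHz each, guard = 1 kHz
Channel bandwidth = 16 * 32 = 512 kHz
Guard bands = 15 gaps * 1 kHz = 15 kHz
Total = 512 + 15 = 527 kHz

527


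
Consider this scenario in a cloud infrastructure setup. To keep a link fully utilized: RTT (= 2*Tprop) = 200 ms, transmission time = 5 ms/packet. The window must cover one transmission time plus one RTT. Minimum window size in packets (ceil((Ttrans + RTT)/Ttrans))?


Given: Ttrans = 5 ms, RTT = 200 ms (= 2 * Tprop, Tprop = 100 ms)
Time until first ACK returns = Ttrans + RTT = 5 + 200 = 205 ms
Need W * Ttrans >= Ttrans + RTT  ->  W >= (Ttrans + RTT) / Ttrans
(Ttrans + RTT) / Ttrans = 205 / 5 = 41
W_min = ceil(41) = 41

41


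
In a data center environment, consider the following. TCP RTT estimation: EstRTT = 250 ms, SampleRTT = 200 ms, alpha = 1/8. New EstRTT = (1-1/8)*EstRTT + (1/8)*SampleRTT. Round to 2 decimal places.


Given: EstRTT = 250 ms, SampleRTT = 200 ms, alpha = 1/8
New EstRTT = (1 - alpha) * EstRTT + alpha * SampleRTT
(7/8) * 250 = 218.75
(1/8) * 200 = 25
New EstRTT = 218.75 + 25 = 243.75 ms -> 243.75 ms (2 dp)

243.75


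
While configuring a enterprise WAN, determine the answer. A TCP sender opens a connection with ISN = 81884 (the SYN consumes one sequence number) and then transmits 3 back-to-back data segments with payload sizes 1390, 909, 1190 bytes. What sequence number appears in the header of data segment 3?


The SYN occupies sequence number ISN = 81884, so the first data byte is ISN + 1 = 81885.
SEQ of data segment i = (ISN + 1) + sum of payload sizes of segments 1..i-1.
Segment 1: SEQ = 81885, payload = 1390 bytes
Segment 2: SEQ = 83275, payload = 909 bytes
Segment 3: SEQ = 84184, payload = 1190 bytes
SEQ of segment 3 = 81885 + 1390 + 909 = 84184

84184


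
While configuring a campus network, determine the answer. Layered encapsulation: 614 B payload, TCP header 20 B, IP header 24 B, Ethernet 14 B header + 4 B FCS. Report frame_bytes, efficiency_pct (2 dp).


TCP segment = 614 + 20 = 634 B
IP packet = 634 + 24 = 658 B
Ethernet frame = 658 + 14 + 4 = 676 B
Efficiency = app / frame = 614 / 676 = 0.908284 = 90.8284% -> 90.83% (2 dp)

676, 90.83


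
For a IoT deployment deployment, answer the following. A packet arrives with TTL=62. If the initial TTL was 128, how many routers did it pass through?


Given: initial TTL = 128, received TTL = 62
Hops = initial TTL - received TTL
Hops = 128 - 62 = 66

66


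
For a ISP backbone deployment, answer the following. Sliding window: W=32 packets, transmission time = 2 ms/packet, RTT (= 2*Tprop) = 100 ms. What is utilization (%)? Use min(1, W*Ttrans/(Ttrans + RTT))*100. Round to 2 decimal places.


Given: W = 32, Ttrans = 2 ms, RTT = 100 ms (= 2 * Tprop, Tprop = 50 ms)
Cycle time = Ttrans + RTT = 2 + 100 = 102 ms (first packet sent until its ACK returns)
W * Ttrans = 32 * 2 = 64 ms of sending per cycle
W * Ttrans / (Ttrans + RTT) = 64 / 102 = 0.627451
U = min(1, 0.627451) = 0.627451
U% = 62.75%

62.75


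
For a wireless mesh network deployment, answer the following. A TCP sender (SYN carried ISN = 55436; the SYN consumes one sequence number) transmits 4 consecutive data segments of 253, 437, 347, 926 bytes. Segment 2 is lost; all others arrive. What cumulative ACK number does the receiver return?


SYN uses sequence number 55436; first data byte = ISN + 1 = 55437.
Segment 1: SEQ = 55437, len = 253 B, covers [55437, 55689]
Segment 2: SEQ = 55690, len = 437 B, covers [55690, 56126] [LOST]
Segment 3: SEQ = 56127, len = 347 B, covers [56127, 56473]
Segment 4: SEQ = 56474, len = 926 B, covers [56474, 57399]
In-order data received: bytes [55437, 55689] (segments 1..1).
Segment 2 missing -> gap begins at byte 55690; later segments buffered out of order.
Cumulative ACK = next expected in-order byte = 55437 + 253 = 55690

55690


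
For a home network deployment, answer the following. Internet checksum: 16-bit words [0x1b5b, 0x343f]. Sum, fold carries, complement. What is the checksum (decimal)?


Given words: [0x1b5b, 0x343f]
Step 1: Sum all words
Raw sum = 7003 + 13375 = 20378
One's complement = ~20378 & 0xFFFF = 45157

45157


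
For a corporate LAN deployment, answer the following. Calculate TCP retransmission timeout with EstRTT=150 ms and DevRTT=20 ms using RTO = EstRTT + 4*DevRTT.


Given: EstRTT = 150 ms, DevRTT = 20 ms
Timeout = EstRTT + 4 * DevRTT
4 * DevRTT = 4 * 20 = 80
Timeout = 150 + 80 = 230 ms

230


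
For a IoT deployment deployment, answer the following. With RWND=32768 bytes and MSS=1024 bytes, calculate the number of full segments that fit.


Given: RWND = 32768 bytes, MSS = 1024 bytes
Full segments = floor(RWND / MSS)
Full segments = floor(32768 / 1024)
Full segments = floor(32.0) = 32

32


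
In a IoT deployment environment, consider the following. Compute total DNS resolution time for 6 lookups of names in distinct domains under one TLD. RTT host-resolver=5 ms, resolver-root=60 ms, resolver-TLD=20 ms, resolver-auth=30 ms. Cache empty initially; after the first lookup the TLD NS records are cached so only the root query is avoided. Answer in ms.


Lookup 1 (cold cache): local + root + TLD + auth = 5 + 60 + 20 + 30 = 115 ms
Lookups 2..6 (TLD NS cached -> skip root; new domain -> still ask TLD and auth): local + TLD + auth = 5 + 20 + 30 = 55 ms each
Remaining 5 lookups: 5 * 55 = 275 ms
Total = 115 + 275 = 390 ms

390


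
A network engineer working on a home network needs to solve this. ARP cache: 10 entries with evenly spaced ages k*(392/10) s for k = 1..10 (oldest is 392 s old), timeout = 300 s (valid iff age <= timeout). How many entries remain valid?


Ages are k * 392/10 s for k = 1..10 (spacing = 39.2000 s).
Entry k is valid iff k * 392/10 <= 300 iff k <= 10 * 300 / 392 = 7.6531
n_valid = floor(7.6531) = 7
(n_stale = 10 - 7 = 3)

7


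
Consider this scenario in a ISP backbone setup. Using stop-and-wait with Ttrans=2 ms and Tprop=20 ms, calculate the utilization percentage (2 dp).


Given: Ttrans = 2 ms, Tprop = 20 ms
RTT = 2 * Tprop = 2 * 20 = 40 ms
U = Ttrans / (Ttrans + RTT)
U = 2 / (2 + 40)
U = 2 / 42 = 0.047619
U% = 4.76%

4.76


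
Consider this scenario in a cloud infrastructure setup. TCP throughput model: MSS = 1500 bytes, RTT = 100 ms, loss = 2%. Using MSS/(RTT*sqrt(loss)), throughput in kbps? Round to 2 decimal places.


Given: MSS = 1500 bytes, RTT = 100 ms, loss = 2%
RTT in seconds = 100 / 1000 = 0.1
Loss rate = 2% = 0.02
sqrt(loss) = sqrt(0.02) = 0.141421356237
Throughput (bytes/s) = 1500 / (0.1 * 0.141421356237) = 106066.0172
Throughput (kbps) = 106066.0172 * 8 / 1000 = 848.528137 -> 848.53 kbps (2 dp)

848.53


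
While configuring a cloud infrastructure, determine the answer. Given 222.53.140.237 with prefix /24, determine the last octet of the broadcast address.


Given: IP = 222.53.140.237, prefix = /24
Host bits = 32 - 24 = 8
Network last octet = 237 AND mask = 0
Host part size = 2^8 - 1 = 255
Broadcast last octet = 0 OR 255 = 255

255


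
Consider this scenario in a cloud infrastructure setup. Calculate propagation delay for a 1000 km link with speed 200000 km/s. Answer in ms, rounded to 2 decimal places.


Given: distance = 1000 km, speed = 200000 km/s
Delay = distance / speed = 1000 / 200000 seconds
Delay in ms = 1000 * 1000 / 200000
Delay = 5.0000 ms
Rounded to 2 dp = 5.00 ms

5.00


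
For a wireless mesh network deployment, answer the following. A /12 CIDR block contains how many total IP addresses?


Given: CIDR prefix /12
Host bits = 32 - 12 = 20
Total addresses = 2^20 = 1048576

1048576


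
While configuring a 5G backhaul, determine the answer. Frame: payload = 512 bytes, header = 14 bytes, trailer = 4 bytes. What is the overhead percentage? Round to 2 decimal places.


Given: payload = 512 B, header = 14 B, trailer = 4 B
Overhead bytes = header + trailer = 14 + 4 = 18
Total frame = payload + overhead = 512 + 18 = 530
Overhead % = 18 / 530 * 100 = 3.3962% -> 3.40% (2 dp)

3.40


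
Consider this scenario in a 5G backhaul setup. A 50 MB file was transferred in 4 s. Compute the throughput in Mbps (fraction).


Given: file = 50 MB, time = 4 s
File in Mb = 50 * 8 = 400 Mb
Throughput = 400 / 4 Mbps
Throughput = 100 Mbps

100


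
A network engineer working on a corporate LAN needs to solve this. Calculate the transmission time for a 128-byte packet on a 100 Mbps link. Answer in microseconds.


Given: packet = 128 bytes, bandwidth = 100 Mbps
Packet in bits = 128 * 8 = 1024 bits
Bandwidth = 100 * 10^6 = 100000000 bps
Time = 1024 / 100000000 seconds
Time in us = 1024 * 10^6 / 100000000 = 10.24

10.24


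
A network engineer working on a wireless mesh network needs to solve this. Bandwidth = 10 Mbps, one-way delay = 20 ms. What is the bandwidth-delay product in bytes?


Given: bandwidth = 10 Mbps, delay = 20 ms
BDP in bits = 10 * 10^6 * 20 / 1000
BDP in bits = 200000
BDP in bytes = 200000 / 8 = 25000

25000


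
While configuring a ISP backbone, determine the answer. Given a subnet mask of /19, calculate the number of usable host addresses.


Given: subnet mask /19
Host bits = 32 - 19 = 13
Total addresses = 2^13 = 8192
Usable hosts = 8192 - 2 (network + broadcast) = 8190

8190


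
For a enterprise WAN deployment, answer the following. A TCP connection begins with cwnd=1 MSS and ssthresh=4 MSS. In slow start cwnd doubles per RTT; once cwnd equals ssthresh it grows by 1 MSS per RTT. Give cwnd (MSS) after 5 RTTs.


RTT 0: cwnd = 1 MSS (initial)
RTT 1: cwnd = 2 MSS (slow start, doubled)
RTT 2: cwnd = 4 MSS (slow start, doubled)
RTT 3: cwnd = 5 MSS (congestion avoidance, +1)
RTT 4: cwnd = 6 MSS (congestion avoidance, +1)
RTT 5: cwnd = 7 MSS (congestion avoidance, +1)

7


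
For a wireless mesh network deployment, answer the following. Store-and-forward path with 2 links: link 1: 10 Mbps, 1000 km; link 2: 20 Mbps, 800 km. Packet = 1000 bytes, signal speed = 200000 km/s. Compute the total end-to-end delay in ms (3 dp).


Packet = 1000 bytes = 8000 bits. Store-and-forward: sum (t_trans + t_prop) per link.
Link 1: t_trans = 8000/(10*10^6) s = 0.8000 ms; t_prop = 1000/200000 s = 5.0000 ms; subtotal = 5.8000 ms
Link 2: t_trans = 8000/(20*10^6) s = 0.4000 ms; t_prop = 800/200000 s = 4.0000 ms; subtotal = 4.4000 ms
End-to-end = 5.8000 + 4.4000 = 10.2000 ms -> 10.200 ms (3 dp)

10.200


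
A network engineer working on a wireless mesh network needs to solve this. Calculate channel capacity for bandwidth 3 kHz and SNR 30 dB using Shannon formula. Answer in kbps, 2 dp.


Given: B = 3 kHz, SNR = 30 dB
SNR linear = 10^(30/10) = 1000
1 + SNR = 1001
log2(1001) = 9.9672262588
C = 3 * 1000 * 9.9672262588 = 29901.6788 bps
C = 29.901679 kbps -> 29.90 kbps (2 dp)

29.90


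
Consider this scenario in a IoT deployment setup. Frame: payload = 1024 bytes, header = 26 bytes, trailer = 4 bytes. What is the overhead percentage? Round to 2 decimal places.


Given: payload = 1024 B, header = 26 B, trailer = 4 B
Overhead bytes = header + trailer = 26 + 4 = 30
Total frame = payload + overhead = 1024 + 30 = 1054
Overhead % = 30 / 1054 * 100 = 2.8463% -> 2.85% (2 dp)

2.85


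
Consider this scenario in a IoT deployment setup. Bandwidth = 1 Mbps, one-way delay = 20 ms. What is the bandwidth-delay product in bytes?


Given: bandwidth = 1 Mbps, delay = 20 ms
BDP in bits = 1 * 10^6 * 20 / 1000
BDP in bits = 20000
BDP in bytes = 20000 / 8 = 2500

2500


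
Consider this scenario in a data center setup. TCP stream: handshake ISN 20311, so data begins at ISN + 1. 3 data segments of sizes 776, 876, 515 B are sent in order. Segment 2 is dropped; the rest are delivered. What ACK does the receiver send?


SYN uses sequence number 20311; first data byte = ISN + 1 = 20312.
Segment 1: SEQ = 20312, len = 776 B, covers [20312, 21087]
Segment 2: SEQ = 21088, len = 876 B, covers [21088, 21963] [LOST]
Segment 3: SEQ = 21964, len = 515 B, covers [21964, 22478]
In-order data received: bytes [20312, 21087] (segments 1..1).
Segment 2 missing -> gap begins at byte 21088; later segments buffered out of order.
Cumulative ACK = next expected in-order byte = 20312 + 776 = 21088

21088


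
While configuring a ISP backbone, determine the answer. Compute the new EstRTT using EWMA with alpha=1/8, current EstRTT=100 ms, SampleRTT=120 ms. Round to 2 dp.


Given: EstRTT = 100 ms, SampleRTT = 120 ms, alpha = 1/8
New EstRTT = (1 - alpha) * EstRTT + alpha * SampleRTT
(7/8) * 100 = 87.5
(1/8) * 120 = 15
New EstRTT = 87.5 + 15 = 102.5 ms -> 102.50 ms (2 dp)

102.50


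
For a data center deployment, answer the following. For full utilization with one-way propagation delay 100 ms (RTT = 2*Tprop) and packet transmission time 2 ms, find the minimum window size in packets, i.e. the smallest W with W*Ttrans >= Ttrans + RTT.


Given: Ttrans = 2 ms, RTT = 200 ms (= 2 * Tprop, Tprop = 100 ms)
Time until first ACK returns = Ttrans + RTT = 2 + 200 = 202 ms
Need W * Ttrans >= Ttrans + RTT  ->  W >= (Ttrans + RTT) / Ttrans
(Ttrans + RTT) / Ttrans = 202 / 2 = 101
W_min = ceil(101) = 101

101


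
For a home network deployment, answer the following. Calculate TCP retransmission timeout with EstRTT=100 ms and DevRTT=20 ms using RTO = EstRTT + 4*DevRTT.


Given: EstRTT = 100 ms, DevRTT = 20 ms
Timeout = EstRTT + 4 * DevRTT
4 * DevRTT = 4 * 20 = 80
Timeout = 100 + 80 = 180 ms

180


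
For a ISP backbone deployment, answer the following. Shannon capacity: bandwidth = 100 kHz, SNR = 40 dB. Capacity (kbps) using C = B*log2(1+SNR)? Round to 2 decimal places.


Given: B = 100 kHz, SNR = 40 dB
SNR linear = 10^(40/10) = 10000
1 + SNR = 10001
log2(10001) = 13.2878566418
C = 100 * 1000 * 13.2878566418 = 1328785.6642 bps
C = 1328.785664 kbps -> 1328.79 kbps (2 dp)

1328.79


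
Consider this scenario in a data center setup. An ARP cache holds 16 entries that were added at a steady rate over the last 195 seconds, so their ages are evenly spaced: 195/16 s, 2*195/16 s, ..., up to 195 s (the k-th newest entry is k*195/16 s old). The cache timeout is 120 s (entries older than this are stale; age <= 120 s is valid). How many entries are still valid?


Ages are k * 195/16 s for k = 1..16 (spacing = 12.1875 s).
Entry k is valid iff k * 195/16 <= 120 iff k <= 16 * 120 / 195 = 9.8462
n_valid = floor(9.8462) = 9
(n_stale = 16 - 9 = 7)

9


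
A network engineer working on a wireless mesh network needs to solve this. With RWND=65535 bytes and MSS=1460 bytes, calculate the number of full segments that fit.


Given: RWND = 65535 bytes, MSS = 1460 bytes
Full segments = floor(RWND / MSS)
Full segments = floor(65535 / 1460)
Full segments = floor(44.887) = 44

44


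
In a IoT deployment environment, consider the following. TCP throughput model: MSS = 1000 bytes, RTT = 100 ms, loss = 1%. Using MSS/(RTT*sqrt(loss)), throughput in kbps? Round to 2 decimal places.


Given: MSS = 1000 bytes, RTT = 100 ms, loss = 1%
RTT in seconds = 100 / 1000 = 0.1
Loss rate = 1% = 0.01
sqrt(loss) = sqrt(0.01) = 0.1
Throughput (bytes/s) = 1000 / (0.1 * 0.1) = 100000.0000
Throughput (kbps) = 100000.0000 * 8 / 1000 = 800.000000 -> 800.00 kbps (2 dp)

800.00


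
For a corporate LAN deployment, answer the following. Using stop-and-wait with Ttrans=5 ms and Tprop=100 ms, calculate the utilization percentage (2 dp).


Given: Ttrans = 5 ms, Tprop = 100 ms
RTT = 2 * Tprop = 2 * 100 = 200 ms
U = Ttrans / (Ttrans + RTT)
U = 5 / (5 + 200)
U = 5 / 205 = 0.02439
U% = 2.44%

2.44


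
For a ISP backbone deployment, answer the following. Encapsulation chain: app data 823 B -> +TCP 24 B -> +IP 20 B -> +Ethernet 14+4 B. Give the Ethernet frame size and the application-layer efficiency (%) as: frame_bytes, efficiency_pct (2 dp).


TCP segment = 823 + 24 = 847 B
IP packet = 847 + 20 = 867 B
Ethernet frame = 867 + 14 + 4 = 885 B
Efficiency = app / frame = 823 / 885 = 0.929944 = 92.9944% -> 92.99% (2 dp)

885, 92.99


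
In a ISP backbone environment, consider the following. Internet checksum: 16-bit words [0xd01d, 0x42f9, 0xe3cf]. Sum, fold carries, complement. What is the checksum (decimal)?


Given words: [0xd01d, 0x42f9, 0xe3cf]
Step 1: Sum all words
Raw sum = 53277 + 17145 + 58319 = 128741
Step 2: Fold carry: (63205 + 1) = 63206
One's complement = ~63206 & 0xFFFF = 2329

2329


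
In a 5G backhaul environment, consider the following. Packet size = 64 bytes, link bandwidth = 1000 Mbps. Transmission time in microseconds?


Given: packet = 64 bytes, bandwidth = 1000 Mbps
Packet in bits = 64 * 8 = 512 bits
Bandwidth = 1000 * 10^6 = 1000000000 bps
Time = 512 / 1000000000 seconds
Time in us = 512 * 10^6 / 1000000000 = 0.512

0.512


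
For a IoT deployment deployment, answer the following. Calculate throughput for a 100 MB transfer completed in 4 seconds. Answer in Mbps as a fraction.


Given: file = 100 MB, time = 4 s
File in Mb = 100 * 8 = 800 Mb
Throughput = 800 / 4 Mbps
Throughput = 200 Mbps

200


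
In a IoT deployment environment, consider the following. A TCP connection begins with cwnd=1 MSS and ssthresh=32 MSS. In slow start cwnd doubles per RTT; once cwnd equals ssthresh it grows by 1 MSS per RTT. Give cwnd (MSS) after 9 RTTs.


RTT 0: cwnd = 1 MSS (initial)
RTT 1: cwnd = 2 MSS (slow start, doubled)
RTT 2: cwnd = 4 MSS (slow start, doubled)
RTT 3: cwnd = 8 MSS (slow start, doubled)
RTT 4: cwnd = 16 MSS (slow start, doubled)
RTT 5: cwnd = 32 MSS (slow start, doubled)
RTT 6: cwnd = 33 MSS (congestion avoidance, +1)
RTT 7: cwnd = 34 MSS (congestion avoidance, +1)
RTT 8: cwnd = 35 MSS (congestion avoidance, +1)
RTT 9: cwnd = 36 MSS (congestion avoidance, +1)

36


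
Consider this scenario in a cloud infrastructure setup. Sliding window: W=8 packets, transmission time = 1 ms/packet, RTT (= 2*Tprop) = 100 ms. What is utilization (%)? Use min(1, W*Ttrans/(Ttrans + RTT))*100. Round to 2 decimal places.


Given: W = 8, Ttrans = 1 ms, RTT = 100 ms (= 2 * Tprop, Tprop = 50 ms)
Cycle time = Ttrans + RTT = 1 + 100 = 101 ms (first packet sent until its ACK returns)
W * Ttrans = 8 * 1 = 8 ms of sending per cycle
W * Ttrans / (Ttrans + RTT) = 8 / 101 = 0.079208
U = min(1, 0.079208) = 0.079208
U% = 7.92%

7.92


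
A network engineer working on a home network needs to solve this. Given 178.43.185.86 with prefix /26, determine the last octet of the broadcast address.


Given: IP = 178.43.185.86, prefix = /26
Host bits = 32 - 26 = 6
Network last octet = 86 AND mask = 64
Host part size = 2^6 - 1 = 63
Broadcast last octet = 64 OR 63 = 127

127


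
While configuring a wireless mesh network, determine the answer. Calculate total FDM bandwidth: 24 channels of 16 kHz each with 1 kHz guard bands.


Given: 24 channels, 16 kHz each, guard = 1 kHz
Channel bandwidth = 24 * 16 = 384 kHz
Guard bands = 23 gaps * 1 kHz = 23 kHz
Total = 384 + 23 = 407 kHz

407


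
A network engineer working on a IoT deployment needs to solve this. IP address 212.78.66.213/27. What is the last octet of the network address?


Given: IP = 212.78.66.213, prefix = /27
Subnet mask = 255.255.255.224
Last octet of IP: 213
Last octet of mask: 224
Network last octet = 213 AND 224 = 192

192


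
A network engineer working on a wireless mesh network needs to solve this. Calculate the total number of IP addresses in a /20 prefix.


Given: CIDR prefix /20
Host bits = 32 - 20 = 12
Total addresses = 2^12 = 4096

4096


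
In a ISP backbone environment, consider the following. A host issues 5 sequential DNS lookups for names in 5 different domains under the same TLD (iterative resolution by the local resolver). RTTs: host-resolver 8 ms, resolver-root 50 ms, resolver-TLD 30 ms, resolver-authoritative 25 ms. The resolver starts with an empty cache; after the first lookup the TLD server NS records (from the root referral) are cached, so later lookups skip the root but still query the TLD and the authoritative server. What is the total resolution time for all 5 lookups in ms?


Lookup 1 (cold cache): local + root + TLD + auth = 8 + 50 + 30 + 25 = 113 ms
Lookups 2..5 (TLD NS cached -> skip root; new domain -> still ask TLD and auth): local + TLD + auth = 8 + 30 + 25 = 63 ms each
Remaining 4 lookups: 4 * 63 = 252 ms
Total = 113 + 252 = 365 ms

365


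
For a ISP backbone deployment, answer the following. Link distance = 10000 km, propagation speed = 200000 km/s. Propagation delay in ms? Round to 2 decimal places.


Given: distance = 10000 km, speed = 200000 km/s
Delay = distance / speed = 10000 / 200000 seconds
Delay in ms = 10000 * 1000 / 200000
Delay = 50.0000 ms
Rounded to 2 dp = 50.00 ms

50.00


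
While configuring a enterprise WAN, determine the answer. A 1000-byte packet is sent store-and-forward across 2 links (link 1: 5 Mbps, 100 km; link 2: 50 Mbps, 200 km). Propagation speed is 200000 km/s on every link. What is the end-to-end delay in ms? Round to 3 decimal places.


Packet = 1000 bytes = 8000 bits. Store-and-forward: sum (t_trans + t_prop) per link.
Link 1: t_trans = 8000/(5*10^6) s = 1.6000 ms; t_prop = 100/200000 s = 0.5000 ms; subtotal = 2.1000 ms
Link 2: t_trans = 8000/(50*10^6) s = 0.1600 ms; t_prop = 200/200000 s = 1.0000 ms; subtotal = 1.1600 ms
End-to-end = 2.1000 + 1.1600 = 3.2600 ms -> 3.260 ms (3 dp)

3.260


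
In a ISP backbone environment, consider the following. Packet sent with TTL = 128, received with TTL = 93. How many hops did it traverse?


Given: initial TTL = 128, received TTL = 93
Hops = initial TTL - received TTL
Hops = 128 - 93 = 35

35


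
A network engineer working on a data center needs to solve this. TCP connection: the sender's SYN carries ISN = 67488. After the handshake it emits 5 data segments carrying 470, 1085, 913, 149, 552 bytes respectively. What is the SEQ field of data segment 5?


The SYN occupies sequence number ISN = 67488, so the first data byte is ISN + 1 = 67489.
SEQ of data segment i = (ISN + 1) + sum of payload sizes of segments 1..i-1.
Segment 1: SEQ = 67489, payload = 470 bytes
Segment 2: SEQ = 67959, payload = 1085 bytes
Segment 3: SEQ = 69044, payload = 913 bytes
Segment 4: SEQ = 69957, payload = 149 bytes
Segment 5: SEQ = 70106, payload = 552 bytes
SEQ of segment 5 = 67489 + 470 + 1085 + 913 + 149 = 70106

70106


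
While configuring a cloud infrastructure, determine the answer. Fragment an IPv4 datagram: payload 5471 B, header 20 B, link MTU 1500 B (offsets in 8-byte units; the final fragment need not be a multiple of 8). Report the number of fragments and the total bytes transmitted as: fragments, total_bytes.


Max data per non-final fragment = floor((MTU - header)/8)*8 = floor((1500 - 20)/8)*8 = floor(1480/8)*8 = 1480 B
Final fragment needs no 8-byte alignment: it can carry up to MTU - header = 1480 B
Non-final fragments needed = ceil((payload - 1480) / 1480) = ceil(3991/1480) = ceil(2.6966) = 3
Number of fragments = 3 + 1 = 4
Fragment sizes (data): 3 * 1480 B + 1031 B (last, 1031 <= 1480 OK)
Total bytes sent = payload + n_frags * header = 5471 + 4*20 = 5471 + 80 = 5551 B

4, 5551


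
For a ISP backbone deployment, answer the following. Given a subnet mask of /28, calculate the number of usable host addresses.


Given: subnet mask /28
Host bits = 32 - 28 = 4
Total addresses = 2^4 = 16
Usable hosts = 16 - 2 (network + broadcast) = 14

14


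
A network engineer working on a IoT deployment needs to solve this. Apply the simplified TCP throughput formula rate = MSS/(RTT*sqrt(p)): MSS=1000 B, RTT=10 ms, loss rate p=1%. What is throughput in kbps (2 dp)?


Given: MSS = 1000 bytes, RTT = 10 ms, loss = 1%
RTT in seconds = 10 / 1000 = 0.01
Loss rate = 1% = 0.01
sqrt(loss) = sqrt(0.01) = 0.1
Throughput (bytes/s) = 1000 / (0.01 * 0.1) = 1000000.0000
Throughput (kbps) = 1000000.0000 * 8 / 1000 = 8000.000000 -> 8000.00 kbps (2 dp)

8000.00


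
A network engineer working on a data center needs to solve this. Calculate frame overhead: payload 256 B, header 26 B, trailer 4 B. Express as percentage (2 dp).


Given: payload = 256 B, header = 26 B, trailer = 4 B
Overhead bytes = header + trailer = 26 + 4 = 30
Total frame = payload + overhead = 256 + 30 = 286
Overhead % = 30 / 286 * 100 = 10.4895% -> 10.49% (2 dp)

10.49


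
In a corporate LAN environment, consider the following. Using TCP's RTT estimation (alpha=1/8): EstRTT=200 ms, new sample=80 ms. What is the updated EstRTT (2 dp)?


Given: EstRTT = 200 ms, SampleRTT = 80 ms, alpha = 1/8
New EstRTT = (1 - alpha) * EstRTT + alpha * SampleRTT
(7/8) * 200 = 175
(1/8) * 80 = 10
New EstRTT = 175 + 10 = 185 ms -> 185.00 ms (2 dp)

185.00


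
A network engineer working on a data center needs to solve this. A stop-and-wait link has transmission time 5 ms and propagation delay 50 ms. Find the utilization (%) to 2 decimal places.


Given: Ttrans = 5 ms, Tprop = 50 ms
RTT = 2 * Tprop = 2 * 50 = 100 ms
U = Ttrans / (Ttrans + RTT)
U = 5 / (5 + 100)
U = 5 / 105 = 0.047619
U% = 4.76%

4.76


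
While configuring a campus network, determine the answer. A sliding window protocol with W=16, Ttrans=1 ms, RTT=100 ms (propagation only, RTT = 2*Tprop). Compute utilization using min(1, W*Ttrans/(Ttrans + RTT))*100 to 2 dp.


Given: W = 16, Ttrans = 1 ms, RTT = 100 ms (= 2 * Tprop, Tprop = 50 ms)
Cycle time = Ttrans + RTT = 1 + 100 = 101 ms (first packet sent until its ACK returns)
W * Ttrans = 16 * 1 = 16 ms of sending per cycle
W * Ttrans / (Ttrans + RTT) = 16 / 101 = 0.158416
U = min(1, 0.158416) = 0.158416
U% = 15.84%

15.84


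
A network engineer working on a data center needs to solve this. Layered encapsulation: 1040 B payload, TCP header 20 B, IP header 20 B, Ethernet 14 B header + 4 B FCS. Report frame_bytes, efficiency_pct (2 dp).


TCP segment = 1040 + 20 = 1060 B
IP packet = 1060 + 20 = 1080 B
Ethernet frame = 1080 + 14 + 4 = 1098 B
Efficiency = app / frame = 1040 / 1098 = 0.947177 = 94.7177% -> 94.72% (2 dp)

1098, 94.72


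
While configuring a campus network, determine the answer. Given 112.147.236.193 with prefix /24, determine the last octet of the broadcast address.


Given: IP = 112.147.236.193, prefix = /24
Host bits = 32 - 24 = 8
Network last octet = 193 AND mask = 0
Host part size = 2^8 - 1 = 255
Broadcast last octet = 0 OR 255 = 255

255


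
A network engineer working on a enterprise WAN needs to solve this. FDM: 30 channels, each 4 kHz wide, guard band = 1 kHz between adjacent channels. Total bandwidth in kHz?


Given: 30 channels, 4 kHz each, guard = 1 kHz
Channel bandwidth = 30 * 4 = 120 kHz
Guard bands = 29 gaps * 1 kHz = 29 kHz
Total = 120 + 29 = 149 kHz

149


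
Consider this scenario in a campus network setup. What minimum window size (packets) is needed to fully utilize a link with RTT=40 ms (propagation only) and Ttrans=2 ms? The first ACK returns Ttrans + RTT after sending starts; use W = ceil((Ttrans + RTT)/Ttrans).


Given: Ttrans = 2 ms, RTT = 40 ms (= 2 * Tprop, Tprop = 20 ms)
Time until first ACK returns = Ttrans + RTT = 2 + 40 = 42 ms
Need W * Ttrans >= Ttrans + RTT  ->  W >= (Ttrans + RTT) / Ttrans
(Ttrans + RTT) / Ttrans = 42 / 2 = 21
W_min = ceil(21) = 21

21


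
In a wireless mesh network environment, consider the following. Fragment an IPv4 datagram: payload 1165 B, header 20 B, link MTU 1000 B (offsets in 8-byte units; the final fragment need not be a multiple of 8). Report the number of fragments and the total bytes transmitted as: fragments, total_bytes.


Max data per non-final fragment = floor((MTU - header)/8)*8 = floor((1000 - 20)/8)*8 = floor(980/8)*8 = 976 B
Final fragment needs no 8-byte alignment: it can carry up to MTU - header = 980 B
Non-final fragments needed = ceil((payload - 980) / 976) = ceil(185/976) = ceil(0.1895) = 1
Number of fragments = 1 + 1 = 2
Fragment sizes (data): 1 * 976 B + 189 B (last, 189 <= 980 OK)
Total bytes sent = payload + n_frags * header = 1165 + 2*20 = 1165 + 40 = 1205 B

2, 1205


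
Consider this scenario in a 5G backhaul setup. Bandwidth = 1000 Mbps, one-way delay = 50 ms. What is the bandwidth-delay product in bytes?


Given: bandwidth = 1000 Mbps, delay = 50 ms
BDP in bits = 1000 * 10^6 * 50 / 1000
BDP in bits = 50000000
BDP in bytes = 50000000 / 8 = 6250000

6250000


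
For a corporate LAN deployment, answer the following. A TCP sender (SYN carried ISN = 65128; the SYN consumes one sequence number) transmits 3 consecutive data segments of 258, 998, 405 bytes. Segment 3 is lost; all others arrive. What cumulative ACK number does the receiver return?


SYN uses sequence number 65128; first data byte = ISN + 1 = 65129.
Segment 1: SEQ = 65129, len = 258 B, covers [65129, 65386]
Segment 2: SEQ = 65387, len = 998 B, covers [65387, 66384]
Segment 3: SEQ = 66385, len = 405 B, covers [66385, 66789] [LOST]
In-order data received: bytes [65129, 66384] (segments 1..2).
Segment 3 missing -> gap begins at byte 66385.
Cumulative ACK = next expected in-order byte = 65129 + 258 + 998 = 66385

66385


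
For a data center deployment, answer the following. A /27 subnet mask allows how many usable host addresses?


Given: subnet mask /27
Host bits = 32 - 27 = 5
Total addresses = 2^5 = 32
Usable hosts = 32 - 2 (network + broadcast) = 30

30


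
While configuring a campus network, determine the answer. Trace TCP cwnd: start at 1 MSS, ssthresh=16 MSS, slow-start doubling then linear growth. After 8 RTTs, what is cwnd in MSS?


RTT 0: cwnd = 1 MSS (initial)
RTT 1: cwnd = 2 MSS (slow start, doubled)
RTT 2: cwnd = 4 MSS (slow start, doubled)
RTT 3: cwnd = 8 MSS (slow start, doubled)
RTT 4: cwnd = 16 MSS (slow start, doubled)
RTT 5: cwnd = 17 MSS (congestion avoidance, +1)
RTT 6: cwnd = 18 MSS (congestion avoidance, +1)
RTT 7: cwnd = 19 MSS (congestion avoidance, +1)
RTT 8: cwnd = 20 MSS (congestion avoidance, +1)

20


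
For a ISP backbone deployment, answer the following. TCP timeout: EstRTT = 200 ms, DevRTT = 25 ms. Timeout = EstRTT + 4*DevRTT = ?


Given: EstRTT = 200 ms, DevRTT = 25 ms
Timeout = EstRTT + 4 * DevRTT
4 * DevRTT = 4 * 25 = 100
Timeout = 200 + 100 = 300 ms

300


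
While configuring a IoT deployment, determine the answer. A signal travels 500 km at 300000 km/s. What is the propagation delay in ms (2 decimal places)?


Given: distance = 500 km, speed = 300000 km/s
Delay = distance / speed = 500 / 300000 seconds
Delay in ms = 500 * 1000 / 300000
Delay = 1.6667 ms
Rounded to 2 dp = 1.67 ms

1.67


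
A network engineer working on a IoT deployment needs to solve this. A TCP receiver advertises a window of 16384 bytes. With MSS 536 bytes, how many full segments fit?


Given: RWND = 16384 bytes, MSS = 536 bytes
Full segments = floor(RWND / MSS)
Full segments = floor(16384 / 536)
Full segments = floor(30.5672) = 30

30
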